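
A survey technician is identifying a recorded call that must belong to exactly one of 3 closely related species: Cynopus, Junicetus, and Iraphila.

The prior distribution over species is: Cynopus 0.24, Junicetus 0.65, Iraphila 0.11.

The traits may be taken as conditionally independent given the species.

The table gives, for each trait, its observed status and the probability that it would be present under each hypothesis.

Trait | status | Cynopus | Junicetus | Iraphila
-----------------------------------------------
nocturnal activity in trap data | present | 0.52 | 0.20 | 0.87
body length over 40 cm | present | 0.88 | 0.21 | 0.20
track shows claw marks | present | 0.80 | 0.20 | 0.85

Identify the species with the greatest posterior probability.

Cynopus

For each hypothesis, the unnormalized posterior weight is prior × product of the trait likelihoods:
  Cynopus: 0.24 × 0.52 × 0.88 × 0.80 = 0.087859
  Junicetus: 0.65 × 0.20 × 0.21 × 0.20 = 0.00546
  Iraphila: 0.11 × 0.87 × 0.20 × 0.85 = 0.016269
The unnormalized weights sum to 0.10959.
P(Cynopus | evidence) ≈ 0.087859 / 0.10959 ≈ 0.802
P(Junicetus | evidence) ≈ 0.00546 / 0.10959 ≈ 0.050
P(Iraphila | evidence) ≈ 0.016269 / 0.10959 ≈ 0.148
The largest is 0.802, so Cynopus is most probable.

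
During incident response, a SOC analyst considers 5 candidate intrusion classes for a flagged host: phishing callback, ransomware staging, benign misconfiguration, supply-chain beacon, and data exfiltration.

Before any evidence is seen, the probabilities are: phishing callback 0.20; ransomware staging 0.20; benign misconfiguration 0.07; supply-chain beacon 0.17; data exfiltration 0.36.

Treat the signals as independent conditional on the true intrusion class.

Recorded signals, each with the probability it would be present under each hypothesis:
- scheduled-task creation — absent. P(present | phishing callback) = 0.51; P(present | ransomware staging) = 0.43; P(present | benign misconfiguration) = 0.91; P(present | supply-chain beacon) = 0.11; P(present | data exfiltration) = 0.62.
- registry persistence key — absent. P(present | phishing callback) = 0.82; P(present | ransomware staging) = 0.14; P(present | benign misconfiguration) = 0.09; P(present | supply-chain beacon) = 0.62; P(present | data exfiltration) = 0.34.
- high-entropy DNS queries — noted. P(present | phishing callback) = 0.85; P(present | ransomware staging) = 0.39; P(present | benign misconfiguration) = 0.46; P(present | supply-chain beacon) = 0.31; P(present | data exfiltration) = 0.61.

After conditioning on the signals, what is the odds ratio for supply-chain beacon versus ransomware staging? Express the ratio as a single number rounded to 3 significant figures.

0.466

Posterior odds equal prior odds times the likelihood ratio; only the two competing hypotheses matter (using 1 − P(present | H) for each absent signal).
  supply-chain beacon: 0.17 × (1 − 0.11) × (1 − 0.62) × 0.31 = 0.017823
  ransomware staging: 0.20 × (1 − 0.43) × (1 − 0.14) × 0.39 = 0.038236
Posterior odds = 0.017823 / 0.038236 ≈ 0.466.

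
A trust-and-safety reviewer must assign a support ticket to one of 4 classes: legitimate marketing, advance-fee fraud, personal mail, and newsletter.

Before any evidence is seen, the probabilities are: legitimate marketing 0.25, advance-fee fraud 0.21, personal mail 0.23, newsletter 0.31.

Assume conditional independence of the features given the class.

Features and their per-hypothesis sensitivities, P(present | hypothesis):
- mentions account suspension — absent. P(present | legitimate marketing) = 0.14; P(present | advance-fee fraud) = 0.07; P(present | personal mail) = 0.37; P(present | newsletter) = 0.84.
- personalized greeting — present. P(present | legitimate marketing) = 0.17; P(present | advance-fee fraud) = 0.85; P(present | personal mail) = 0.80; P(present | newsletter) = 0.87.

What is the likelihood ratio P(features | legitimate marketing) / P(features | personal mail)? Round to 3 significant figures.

Take the product of per-feature likelihoods under each hypothesis (using 1 − P(present | H) for each absent feature), then divide.
  legitimate marketing: (1 − 0.14) × 0.17 = 0.1462
  personal mail: (1 − 0.37) × 0.80 = 0.504
Bayes factor = 0.1462 / 0.504 ≈ 0.290

0.290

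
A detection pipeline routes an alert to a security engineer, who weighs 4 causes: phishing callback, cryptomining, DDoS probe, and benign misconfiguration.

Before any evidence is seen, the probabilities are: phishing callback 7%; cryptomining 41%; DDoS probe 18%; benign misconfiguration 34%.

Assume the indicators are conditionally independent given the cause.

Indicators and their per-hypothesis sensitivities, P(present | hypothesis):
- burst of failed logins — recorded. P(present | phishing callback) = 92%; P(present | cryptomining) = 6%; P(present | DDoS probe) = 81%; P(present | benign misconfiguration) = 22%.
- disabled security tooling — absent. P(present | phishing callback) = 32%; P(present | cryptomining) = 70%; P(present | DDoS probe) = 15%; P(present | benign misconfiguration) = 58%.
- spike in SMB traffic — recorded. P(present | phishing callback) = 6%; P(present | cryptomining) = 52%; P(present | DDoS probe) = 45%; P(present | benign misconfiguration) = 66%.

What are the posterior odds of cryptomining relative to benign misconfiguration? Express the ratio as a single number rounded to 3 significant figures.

0.185

The normalizing constant cancels in an odds ratio, so compute prior × likelihood for the two hypotheses only (using 1 − P(present | H) for each absent indicator):
  cryptomining: 0.41 × 0.06 × (1 − 0.70) × 0.52 = 0.0038376
  benign misconfiguration: 0.34 × 0.22 × (1 − 0.58) × 0.66 = 0.020735
Odds(cryptomining : benign misconfiguration) = 0.0038376 / 0.020735 ≈ 0.185.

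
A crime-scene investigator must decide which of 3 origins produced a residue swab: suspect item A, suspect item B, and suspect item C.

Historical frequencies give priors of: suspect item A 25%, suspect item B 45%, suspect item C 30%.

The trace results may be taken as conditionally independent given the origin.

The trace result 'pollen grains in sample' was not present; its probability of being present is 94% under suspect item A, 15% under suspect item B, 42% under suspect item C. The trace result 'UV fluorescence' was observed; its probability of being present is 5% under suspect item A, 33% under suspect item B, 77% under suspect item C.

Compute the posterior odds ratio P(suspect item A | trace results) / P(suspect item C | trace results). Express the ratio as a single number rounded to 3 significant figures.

0.00560

The normalizing constant cancels in an odds ratio, so compute prior × likelihood for the two hypotheses only (using 1 − P(present | H) for each absent trace result):
  suspect item A: 0.25 × (1 − 0.94) × 0.05 = 0.00075
  suspect item C: 0.30 × (1 − 0.42) × 0.77 = 0.13398
Odds(suspect item A : suspect item C) = 0.00075 / 0.13398 ≈ 0.00560.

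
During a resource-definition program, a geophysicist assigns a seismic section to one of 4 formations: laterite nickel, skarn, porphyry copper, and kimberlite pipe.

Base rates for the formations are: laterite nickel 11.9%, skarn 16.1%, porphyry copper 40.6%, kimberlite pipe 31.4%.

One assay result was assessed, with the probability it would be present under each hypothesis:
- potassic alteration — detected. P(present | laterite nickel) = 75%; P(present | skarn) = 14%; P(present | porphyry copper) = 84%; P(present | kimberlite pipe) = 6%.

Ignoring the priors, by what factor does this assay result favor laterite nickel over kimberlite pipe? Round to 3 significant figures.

Likelihood of this assay result under each hypothesis:
  laterite nickel: 0.75
  kimberlite pipe: 0.06
Bayes factor = 0.75 / 0.06 ≈ 12.5

12.5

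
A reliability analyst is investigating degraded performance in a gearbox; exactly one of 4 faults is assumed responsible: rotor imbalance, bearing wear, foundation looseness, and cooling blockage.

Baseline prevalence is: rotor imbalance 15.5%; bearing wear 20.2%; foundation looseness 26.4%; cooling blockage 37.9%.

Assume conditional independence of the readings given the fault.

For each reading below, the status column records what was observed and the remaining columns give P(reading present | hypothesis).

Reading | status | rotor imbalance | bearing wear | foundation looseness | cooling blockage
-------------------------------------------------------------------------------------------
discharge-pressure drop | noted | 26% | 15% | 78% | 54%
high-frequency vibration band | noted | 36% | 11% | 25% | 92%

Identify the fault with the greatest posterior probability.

cooling blockage

By Bayes' rule with conditional independence, the unnormalized weight for each hypothesis is prior × ∏ likelihoods:
  rotor imbalance: 0.155 × 0.26 × 0.36 = 0.014508
  bearing wear: 0.202 × 0.15 × 0.11 = 0.003333
  foundation looseness: 0.264 × 0.78 × 0.25 = 0.05148
  cooling blockage: 0.379 × 0.54 × 0.92 = 0.18829
Marginal likelihood of the evidence = 0.25761.
P(rotor imbalance | evidence) ≈ 0.014508 / 0.25761 ≈ 0.056
P(bearing wear | evidence) ≈ 0.003333 / 0.25761 ≈ 0.013
P(foundation looseness | evidence) ≈ 0.05148 / 0.25761 ≈ 0.200
P(cooling blockage | evidence) ≈ 0.18829 / 0.25761 ≈ 0.731
The largest is 0.731, so cooling blockage is most probable.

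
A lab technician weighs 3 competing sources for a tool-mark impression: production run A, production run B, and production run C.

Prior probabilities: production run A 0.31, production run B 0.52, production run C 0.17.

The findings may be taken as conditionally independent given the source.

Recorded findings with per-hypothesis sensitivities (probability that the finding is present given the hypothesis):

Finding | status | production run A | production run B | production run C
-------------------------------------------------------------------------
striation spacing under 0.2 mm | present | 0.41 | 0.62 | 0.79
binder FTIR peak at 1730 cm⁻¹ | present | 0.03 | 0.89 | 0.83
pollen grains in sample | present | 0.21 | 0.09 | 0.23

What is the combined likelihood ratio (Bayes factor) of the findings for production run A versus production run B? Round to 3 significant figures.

The Bayes factor is the ratio of the joint likelihoods of the evidence pattern under the two hypotheses.
  production run A: 0.41 × 0.03 × 0.21 = 0.002583
  production run B: 0.62 × 0.89 × 0.09 = 0.049662
Bayes factor = 0.002583 / 0.049662 ≈ 0.0520

0.0520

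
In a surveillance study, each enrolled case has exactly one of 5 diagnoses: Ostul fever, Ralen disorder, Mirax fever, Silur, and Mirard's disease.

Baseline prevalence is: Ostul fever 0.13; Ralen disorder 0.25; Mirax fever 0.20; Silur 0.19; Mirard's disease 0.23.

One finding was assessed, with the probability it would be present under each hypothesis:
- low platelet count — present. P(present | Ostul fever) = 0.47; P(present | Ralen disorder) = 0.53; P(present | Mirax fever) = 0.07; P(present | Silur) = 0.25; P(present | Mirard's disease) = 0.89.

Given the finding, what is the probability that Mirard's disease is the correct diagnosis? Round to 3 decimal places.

Multiply each prior by the likelihood of the finding:
  Ostul fever: 0.13 × 0.47 = 0.0611
  Ralen disorder: 0.25 × 0.53 = 0.1325
  Mirax fever: 0.20 × 0.07 = 0.014
  Silur: 0.19 × 0.25 = 0.0475
  Mirard's disease: 0.23 × 0.89 = 0.2047
The unnormalized weights sum to 0.4598.
P(Mirard's disease | evidence) = 0.2047 / 0.4598 ≈ 0.445.

0.445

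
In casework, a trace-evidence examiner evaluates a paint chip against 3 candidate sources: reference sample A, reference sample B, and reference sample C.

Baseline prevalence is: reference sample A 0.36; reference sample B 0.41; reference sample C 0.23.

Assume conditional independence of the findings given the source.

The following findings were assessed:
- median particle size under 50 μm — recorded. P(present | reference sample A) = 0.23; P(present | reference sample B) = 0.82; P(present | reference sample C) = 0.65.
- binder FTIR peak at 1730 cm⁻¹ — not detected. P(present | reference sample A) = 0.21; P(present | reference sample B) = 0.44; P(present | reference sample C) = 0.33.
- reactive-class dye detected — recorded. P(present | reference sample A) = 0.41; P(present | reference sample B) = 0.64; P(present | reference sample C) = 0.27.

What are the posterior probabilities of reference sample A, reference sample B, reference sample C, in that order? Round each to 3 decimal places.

0.154, 0.691, 0.155

By Bayes' rule with conditional independence, the unnormalized weight for each hypothesis is prior × ∏ likelihoods (using 1 − P(present | H) for each absent finding):
  reference sample A: 0.36 × 0.23 × (1 − 0.21) × 0.41 = 0.026819
  reference sample B: 0.41 × 0.82 × (1 − 0.44) × 0.64 = 0.12049
  reference sample C: 0.23 × 0.65 × (1 − 0.33) × 0.27 = 0.027045
Marginal likelihood of the evidence = 0.17436.
P(reference sample A | evidence) = 0.026819 / 0.17436 ≈ 0.154
P(reference sample B | evidence) = 0.12049 / 0.17436 ≈ 0.691
P(reference sample C | evidence) = 0.027045 / 0.17436 ≈ 0.155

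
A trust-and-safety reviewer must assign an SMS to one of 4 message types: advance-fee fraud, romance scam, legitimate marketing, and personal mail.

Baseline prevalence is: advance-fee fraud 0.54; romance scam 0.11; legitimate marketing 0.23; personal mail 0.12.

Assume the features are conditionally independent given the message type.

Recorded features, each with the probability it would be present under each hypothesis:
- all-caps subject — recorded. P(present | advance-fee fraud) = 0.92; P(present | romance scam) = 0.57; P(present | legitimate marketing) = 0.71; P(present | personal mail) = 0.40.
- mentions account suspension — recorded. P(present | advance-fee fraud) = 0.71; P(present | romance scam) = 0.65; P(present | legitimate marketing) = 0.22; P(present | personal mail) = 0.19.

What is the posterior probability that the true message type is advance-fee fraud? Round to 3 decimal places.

By Bayes' rule with conditional independence, the unnormalized weight for each hypothesis is prior × ∏ likelihoods:
  advance-fee fraud: 0.54 × 0.92 × 0.71 = 0.35273
  romance scam: 0.11 × 0.57 × 0.65 = 0.040755
  legitimate marketing: 0.23 × 0.71 × 0.22 = 0.035926
  personal mail: 0.12 × 0.40 × 0.19 = 0.00912
Marginal likelihood of the evidence = 0.43853.
P(advance-fee fraud | evidence) = 0.35273 / 0.43853 ≈ 0.804.

0.804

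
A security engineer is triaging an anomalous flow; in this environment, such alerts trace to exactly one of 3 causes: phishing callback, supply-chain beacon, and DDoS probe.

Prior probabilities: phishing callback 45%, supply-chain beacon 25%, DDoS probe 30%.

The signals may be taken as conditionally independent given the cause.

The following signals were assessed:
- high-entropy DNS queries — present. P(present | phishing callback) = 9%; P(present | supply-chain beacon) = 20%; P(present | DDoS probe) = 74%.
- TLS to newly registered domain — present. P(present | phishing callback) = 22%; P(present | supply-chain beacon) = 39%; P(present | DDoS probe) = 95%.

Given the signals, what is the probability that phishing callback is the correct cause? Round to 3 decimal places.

By Bayes' rule with conditional independence, the unnormalized weight for each hypothesis is prior × ∏ likelihoods:
  phishing callback: 0.45 × 0.09 × 0.22 = 0.00891
  supply-chain beacon: 0.25 × 0.20 × 0.39 = 0.0195
  DDoS probe: 0.30 × 0.74 × 0.95 = 0.2109
Normalizing constant Z = 0.00891 + 0.0195 + 0.2109 = 0.23931.
P(phishing callback | evidence) = 0.00891 / 0.23931 ≈ 0.037.

0.037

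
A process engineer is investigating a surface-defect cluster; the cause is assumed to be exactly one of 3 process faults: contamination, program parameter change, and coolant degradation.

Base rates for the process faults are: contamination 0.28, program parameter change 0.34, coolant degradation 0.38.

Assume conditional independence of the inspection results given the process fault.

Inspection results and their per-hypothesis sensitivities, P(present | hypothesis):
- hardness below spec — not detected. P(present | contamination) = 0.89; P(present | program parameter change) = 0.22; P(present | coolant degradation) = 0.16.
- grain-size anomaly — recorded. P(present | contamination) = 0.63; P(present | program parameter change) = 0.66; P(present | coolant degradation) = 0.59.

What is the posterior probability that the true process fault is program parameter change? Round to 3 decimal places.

0.457

By Bayes' rule with conditional independence, the unnormalized weight for each hypothesis is prior × ∏ likelihoods (using 1 − P(present | H) for each absent inspection result):
  contamination: 0.28 × (1 − 0.89) × 0.63 = 0.019404
  program parameter change: 0.34 × (1 − 0.22) × 0.66 = 0.17503
  coolant degradation: 0.38 × (1 − 0.16) × 0.59 = 0.18833
Normalizing constant Z = 0.019404 + 0.17503 + 0.18833 = 0.38276.
P(program parameter change | evidence) = 0.17503 / 0.38276 ≈ 0.457.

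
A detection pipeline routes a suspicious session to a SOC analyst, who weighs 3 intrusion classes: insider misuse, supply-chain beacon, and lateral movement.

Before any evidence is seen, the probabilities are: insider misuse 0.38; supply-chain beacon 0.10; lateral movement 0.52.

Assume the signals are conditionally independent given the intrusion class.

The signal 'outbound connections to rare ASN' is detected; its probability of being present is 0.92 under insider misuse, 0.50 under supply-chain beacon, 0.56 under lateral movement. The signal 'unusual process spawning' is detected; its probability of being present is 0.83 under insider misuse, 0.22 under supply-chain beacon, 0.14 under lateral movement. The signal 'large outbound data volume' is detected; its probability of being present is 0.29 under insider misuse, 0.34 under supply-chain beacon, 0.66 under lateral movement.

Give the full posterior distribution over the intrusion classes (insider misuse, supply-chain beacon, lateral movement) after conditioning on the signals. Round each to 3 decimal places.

0.733, 0.033, 0.234

For each hypothesis, the unnormalized posterior weight is prior × product of the signal likelihoods:
  insider misuse: 0.38 × 0.92 × 0.83 × 0.29 = 0.084149
  supply-chain beacon: 0.10 × 0.50 × 0.22 × 0.34 = 0.00374
  lateral movement: 0.52 × 0.56 × 0.14 × 0.66 = 0.026907
The unnormalized weights sum to 0.1148.
P(insider misuse | evidence) = 0.084149 / 0.1148 ≈ 0.733
P(supply-chain beacon | evidence) = 0.00374 / 0.1148 ≈ 0.033
P(lateral movement | evidence) = 0.026907 / 0.1148 ≈ 0.234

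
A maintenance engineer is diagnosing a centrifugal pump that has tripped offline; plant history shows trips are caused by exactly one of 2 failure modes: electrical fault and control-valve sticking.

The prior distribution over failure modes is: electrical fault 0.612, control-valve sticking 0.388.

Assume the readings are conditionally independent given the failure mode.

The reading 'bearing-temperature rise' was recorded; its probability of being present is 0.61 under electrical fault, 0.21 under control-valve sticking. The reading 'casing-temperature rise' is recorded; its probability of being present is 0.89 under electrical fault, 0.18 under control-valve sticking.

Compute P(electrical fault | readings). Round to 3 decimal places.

0.958

By Bayes' rule with conditional independence, the unnormalized weight for each hypothesis is prior × ∏ likelihoods:
  electrical fault: 0.612 × 0.61 × 0.89 = 0.33225
  control-valve sticking: 0.388 × 0.21 × 0.18 = 0.014666
The unnormalized weights sum to 0.34692.
P(electrical fault | evidence) = 0.33225 / 0.34692 ≈ 0.958.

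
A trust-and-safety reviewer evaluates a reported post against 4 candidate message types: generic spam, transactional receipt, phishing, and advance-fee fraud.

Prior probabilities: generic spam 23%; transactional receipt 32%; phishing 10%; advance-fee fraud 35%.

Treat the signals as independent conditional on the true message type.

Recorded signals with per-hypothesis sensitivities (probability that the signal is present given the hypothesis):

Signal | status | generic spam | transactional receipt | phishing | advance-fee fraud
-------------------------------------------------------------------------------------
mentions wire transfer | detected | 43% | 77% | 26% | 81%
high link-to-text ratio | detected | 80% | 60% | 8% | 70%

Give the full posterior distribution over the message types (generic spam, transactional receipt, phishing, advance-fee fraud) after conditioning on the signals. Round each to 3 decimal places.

0.185, 0.346, 0.005, 0.464

By Bayes' rule with conditional independence, the unnormalized weight for each hypothesis is prior × ∏ likelihoods:
  generic spam: 0.23 × 0.43 × 0.80 = 0.07912
  transactional receipt: 0.32 × 0.77 × 0.60 = 0.14784
  phishing: 0.10 × 0.26 × 0.08 = 0.00208
  advance-fee fraud: 0.35 × 0.81 × 0.70 = 0.19845
The unnormalized weights sum to 0.42749.
P(generic spam | evidence) = 0.07912 / 0.42749 ≈ 0.185
P(transactional receipt | evidence) = 0.14784 / 0.42749 ≈ 0.346
P(phishing | evidence) = 0.00208 / 0.42749 ≈ 0.005
P(advance-fee fraud | evidence) = 0.19845 / 0.42749 ≈ 0.464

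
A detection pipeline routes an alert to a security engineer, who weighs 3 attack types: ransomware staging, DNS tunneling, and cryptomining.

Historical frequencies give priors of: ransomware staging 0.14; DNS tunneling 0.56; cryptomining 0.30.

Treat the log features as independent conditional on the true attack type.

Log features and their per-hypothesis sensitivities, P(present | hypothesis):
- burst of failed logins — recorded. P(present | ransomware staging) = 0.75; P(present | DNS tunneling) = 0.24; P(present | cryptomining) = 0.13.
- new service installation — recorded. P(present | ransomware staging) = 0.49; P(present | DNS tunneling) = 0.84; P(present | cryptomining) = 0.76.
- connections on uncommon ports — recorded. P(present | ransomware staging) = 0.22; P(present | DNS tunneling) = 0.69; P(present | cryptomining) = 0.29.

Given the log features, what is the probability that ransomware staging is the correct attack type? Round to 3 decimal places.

0.116

For each hypothesis, the unnormalized posterior weight is prior × product of the log feature likelihoods:
  ransomware staging: 0.14 × 0.75 × 0.49 × 0.22 = 0.011319
  DNS tunneling: 0.56 × 0.24 × 0.84 × 0.69 = 0.077898
  cryptomining: 0.30 × 0.13 × 0.76 × 0.29 = 0.0085956
Marginal likelihood of the evidence = 0.097813.
P(ransomware staging | evidence) = 0.011319 / 0.097813 ≈ 0.116.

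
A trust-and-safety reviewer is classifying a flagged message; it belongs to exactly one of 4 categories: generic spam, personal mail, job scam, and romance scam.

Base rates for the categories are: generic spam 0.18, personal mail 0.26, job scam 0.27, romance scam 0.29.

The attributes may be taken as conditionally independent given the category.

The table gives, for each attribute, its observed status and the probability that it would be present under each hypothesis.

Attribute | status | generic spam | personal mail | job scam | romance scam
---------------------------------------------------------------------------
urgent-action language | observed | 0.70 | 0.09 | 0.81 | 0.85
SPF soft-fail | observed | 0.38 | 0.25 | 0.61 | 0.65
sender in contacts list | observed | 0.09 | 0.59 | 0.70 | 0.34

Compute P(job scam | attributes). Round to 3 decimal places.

By Bayes' rule with conditional independence, the unnormalized weight for each hypothesis is prior × ∏ likelihoods:
  generic spam: 0.18 × 0.70 × 0.38 × 0.09 = 0.0043092
  personal mail: 0.26 × 0.09 × 0.25 × 0.59 = 0.0034515
  job scam: 0.27 × 0.81 × 0.61 × 0.70 = 0.093385
  romance scam: 0.29 × 0.85 × 0.65 × 0.34 = 0.054476
Normalizing constant Z = 0.0043092 + 0.0034515 + 0.093385 + 0.054476 = 0.15562.
P(job scam | evidence) = 0.093385 / 0.15562 ≈ 0.600.

0.600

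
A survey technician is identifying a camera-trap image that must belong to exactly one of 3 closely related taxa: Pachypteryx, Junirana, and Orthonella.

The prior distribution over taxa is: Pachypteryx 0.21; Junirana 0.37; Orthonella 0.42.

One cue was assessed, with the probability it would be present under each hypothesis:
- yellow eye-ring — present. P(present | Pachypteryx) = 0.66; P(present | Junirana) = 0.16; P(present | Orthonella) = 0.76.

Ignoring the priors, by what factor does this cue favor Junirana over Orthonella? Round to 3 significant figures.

0.211

Likelihood of this cue under each hypothesis:
  Junirana: 0.16
  Orthonella: 0.76
Bayes factor = 0.16 / 0.76 ≈ 0.211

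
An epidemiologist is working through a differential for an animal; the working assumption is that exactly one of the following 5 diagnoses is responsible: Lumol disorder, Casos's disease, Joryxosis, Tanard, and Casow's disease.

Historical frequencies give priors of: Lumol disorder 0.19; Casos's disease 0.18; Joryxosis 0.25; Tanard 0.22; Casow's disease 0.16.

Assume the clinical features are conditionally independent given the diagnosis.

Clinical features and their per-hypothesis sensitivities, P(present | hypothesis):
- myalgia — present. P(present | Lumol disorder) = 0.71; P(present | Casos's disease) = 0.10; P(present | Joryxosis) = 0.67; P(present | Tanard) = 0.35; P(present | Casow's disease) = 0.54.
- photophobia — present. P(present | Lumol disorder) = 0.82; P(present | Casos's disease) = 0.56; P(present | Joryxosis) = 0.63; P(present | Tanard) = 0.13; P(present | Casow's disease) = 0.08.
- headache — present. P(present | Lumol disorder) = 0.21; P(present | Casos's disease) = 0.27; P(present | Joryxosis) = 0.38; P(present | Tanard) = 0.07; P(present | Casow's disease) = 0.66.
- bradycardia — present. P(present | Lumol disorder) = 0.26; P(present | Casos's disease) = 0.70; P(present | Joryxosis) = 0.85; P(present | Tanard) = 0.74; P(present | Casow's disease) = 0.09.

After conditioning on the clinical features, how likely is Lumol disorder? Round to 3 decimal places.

0.141

Multiply each prior by the joint likelihood of the clinical feature pattern:
  Lumol disorder: 0.19 × 0.71 × 0.82 × 0.21 × 0.26 = 0.0060397
  Casos's disease: 0.18 × 0.10 × 0.56 × 0.27 × 0.70 = 0.0019051
  Joryxosis: 0.25 × 0.67 × 0.63 × 0.38 × 0.85 = 0.034085
  Tanard: 0.22 × 0.35 × 0.13 × 0.07 × 0.74 = 0.00051852
  Casow's disease: 0.16 × 0.54 × 0.08 × 0.66 × 0.09 = 0.00041057
Normalizing constant Z = 0.0060397 + 0.0019051 + 0.034085 + 0.00051852 + 0.00041057 = 0.042959.
P(Lumol disorder | evidence) = 0.0060397 / 0.042959 ≈ 0.141.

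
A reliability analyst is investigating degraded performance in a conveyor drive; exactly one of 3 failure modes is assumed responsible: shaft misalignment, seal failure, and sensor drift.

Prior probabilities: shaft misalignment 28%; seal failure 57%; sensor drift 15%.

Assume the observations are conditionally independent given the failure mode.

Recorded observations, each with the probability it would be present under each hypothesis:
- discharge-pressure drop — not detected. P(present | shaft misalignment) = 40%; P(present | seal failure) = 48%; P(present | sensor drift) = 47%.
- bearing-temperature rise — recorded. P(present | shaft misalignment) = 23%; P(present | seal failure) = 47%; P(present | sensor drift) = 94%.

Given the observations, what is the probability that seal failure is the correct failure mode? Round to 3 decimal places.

0.551

By Bayes' rule with conditional independence, the unnormalized weight for each hypothesis is prior × ∏ likelihoods (using 1 − P(present | H) for each absent observation):
  shaft misalignment: 0.28 × (1 − 0.40) × 0.23 = 0.03864
  seal failure: 0.57 × (1 − 0.48) × 0.47 = 0.13931
  sensor drift: 0.15 × (1 − 0.47) × 0.94 = 0.07473
Normalizing constant Z = 0.03864 + 0.13931 + 0.07473 = 0.25268.
P(seal failure | evidence) = 0.13931 / 0.25268 ≈ 0.551.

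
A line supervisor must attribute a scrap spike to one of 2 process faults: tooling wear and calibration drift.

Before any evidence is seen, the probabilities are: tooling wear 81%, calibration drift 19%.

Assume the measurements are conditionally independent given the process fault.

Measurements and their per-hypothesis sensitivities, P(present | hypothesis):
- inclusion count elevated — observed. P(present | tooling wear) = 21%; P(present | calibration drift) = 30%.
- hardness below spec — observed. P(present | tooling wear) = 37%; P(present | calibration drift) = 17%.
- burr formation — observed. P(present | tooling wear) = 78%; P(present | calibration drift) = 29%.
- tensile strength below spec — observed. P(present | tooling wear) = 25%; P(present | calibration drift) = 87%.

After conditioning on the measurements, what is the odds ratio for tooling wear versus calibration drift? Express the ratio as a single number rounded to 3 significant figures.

5.02

Unnormalized posterior weight (prior times the measurement likelihoods) for each of the two hypotheses:
  tooling wear: 0.81 × 0.21 × 0.37 × 0.78 × 0.25 = 0.012273
  calibration drift: 0.19 × 0.30 × 0.17 × 0.29 × 0.87 = 0.0024448
Posterior odds = 0.012273 / 0.0024448 ≈ 5.02.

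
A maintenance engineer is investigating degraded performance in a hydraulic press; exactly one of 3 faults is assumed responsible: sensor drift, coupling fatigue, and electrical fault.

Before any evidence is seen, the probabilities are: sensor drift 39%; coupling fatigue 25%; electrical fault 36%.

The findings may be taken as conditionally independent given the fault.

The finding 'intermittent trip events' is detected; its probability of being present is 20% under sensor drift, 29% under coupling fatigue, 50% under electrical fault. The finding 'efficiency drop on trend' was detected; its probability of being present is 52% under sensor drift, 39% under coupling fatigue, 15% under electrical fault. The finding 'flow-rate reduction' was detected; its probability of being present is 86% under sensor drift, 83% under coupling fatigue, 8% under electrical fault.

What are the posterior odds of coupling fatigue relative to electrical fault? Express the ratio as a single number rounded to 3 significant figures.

Unnormalized posterior weight (prior times the finding likelihoods) for each of the two hypotheses:
  coupling fatigue: 0.25 × 0.29 × 0.39 × 0.83 = 0.023468
  electrical fault: 0.36 × 0.50 × 0.15 × 0.08 = 0.00216
Odds(coupling fatigue : electrical fault) = 0.023468 / 0.00216 ≈ 10.9.

10.9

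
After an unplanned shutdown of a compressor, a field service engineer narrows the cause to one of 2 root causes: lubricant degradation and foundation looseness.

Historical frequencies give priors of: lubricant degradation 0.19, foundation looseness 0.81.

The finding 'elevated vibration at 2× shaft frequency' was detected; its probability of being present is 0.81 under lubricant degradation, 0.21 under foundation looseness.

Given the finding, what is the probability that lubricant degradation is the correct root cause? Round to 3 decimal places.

0.475

Multiply each prior by the likelihood of the finding:
  lubricant degradation: 0.19 × 0.81 = 0.1539
  foundation looseness: 0.81 × 0.21 = 0.1701
Normalizing constant Z = 0.1539 + 0.1701 = 0.324.
P(lubricant degradation | evidence) = 0.1539 / 0.324 ≈ 0.475.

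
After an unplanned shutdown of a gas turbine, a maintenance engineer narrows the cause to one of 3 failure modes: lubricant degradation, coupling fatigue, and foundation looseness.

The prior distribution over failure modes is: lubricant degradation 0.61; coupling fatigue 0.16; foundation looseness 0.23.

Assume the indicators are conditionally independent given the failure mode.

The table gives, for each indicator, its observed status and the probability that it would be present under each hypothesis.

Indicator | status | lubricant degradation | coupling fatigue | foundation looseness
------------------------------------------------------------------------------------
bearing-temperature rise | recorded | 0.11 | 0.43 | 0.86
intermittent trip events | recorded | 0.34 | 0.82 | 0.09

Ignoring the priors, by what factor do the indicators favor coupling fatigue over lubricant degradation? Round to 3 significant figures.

9.43

The Bayes factor is the ratio of the joint likelihoods of the indicator pattern under the two hypotheses.
  coupling fatigue: 0.43 × 0.82 = 0.3526
  lubricant degradation: 0.11 × 0.34 = 0.0374
Bayes factor = 0.3526 / 0.0374 ≈ 9.43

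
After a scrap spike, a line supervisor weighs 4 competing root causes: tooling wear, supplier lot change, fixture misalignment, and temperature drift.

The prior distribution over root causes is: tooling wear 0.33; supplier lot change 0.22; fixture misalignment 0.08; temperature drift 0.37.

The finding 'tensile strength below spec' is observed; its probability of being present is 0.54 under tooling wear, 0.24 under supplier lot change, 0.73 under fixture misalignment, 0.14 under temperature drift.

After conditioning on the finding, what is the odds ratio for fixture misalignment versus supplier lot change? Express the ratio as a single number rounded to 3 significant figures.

1.11

The normalizing constant cancels in an odds ratio, so compute prior × likelihood for the two hypotheses only:
  fixture misalignment: 0.08 × 0.73 = 0.0584
  supplier lot change: 0.22 × 0.24 = 0.0528
Posterior odds = 0.0584 / 0.0528 ≈ 1.11.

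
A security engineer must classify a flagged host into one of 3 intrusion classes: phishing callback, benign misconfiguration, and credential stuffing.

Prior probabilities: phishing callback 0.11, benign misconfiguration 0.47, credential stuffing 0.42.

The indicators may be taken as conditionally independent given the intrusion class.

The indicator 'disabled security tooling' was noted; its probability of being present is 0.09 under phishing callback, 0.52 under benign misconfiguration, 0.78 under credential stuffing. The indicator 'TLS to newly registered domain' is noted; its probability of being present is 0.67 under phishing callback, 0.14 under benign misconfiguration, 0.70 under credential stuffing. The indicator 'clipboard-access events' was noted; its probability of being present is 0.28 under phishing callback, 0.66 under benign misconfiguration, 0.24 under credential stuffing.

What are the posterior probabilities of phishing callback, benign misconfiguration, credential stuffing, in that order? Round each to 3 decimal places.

0.023, 0.284, 0.692

By Bayes' rule with conditional independence, the unnormalized weight for each hypothesis is prior × ∏ likelihoods:
  phishing callback: 0.11 × 0.09 × 0.67 × 0.28 = 0.0018572
  benign misconfiguration: 0.47 × 0.52 × 0.14 × 0.66 = 0.022583
  credential stuffing: 0.42 × 0.78 × 0.70 × 0.24 = 0.055037
Normalizing constant Z = 0.0018572 + 0.022583 + 0.055037 = 0.079477.
P(phishing callback | evidence) = 0.0018572 / 0.079477 ≈ 0.023
P(benign misconfiguration | evidence) = 0.022583 / 0.079477 ≈ 0.284
P(credential stuffing | evidence) = 0.055037 / 0.079477 ≈ 0.692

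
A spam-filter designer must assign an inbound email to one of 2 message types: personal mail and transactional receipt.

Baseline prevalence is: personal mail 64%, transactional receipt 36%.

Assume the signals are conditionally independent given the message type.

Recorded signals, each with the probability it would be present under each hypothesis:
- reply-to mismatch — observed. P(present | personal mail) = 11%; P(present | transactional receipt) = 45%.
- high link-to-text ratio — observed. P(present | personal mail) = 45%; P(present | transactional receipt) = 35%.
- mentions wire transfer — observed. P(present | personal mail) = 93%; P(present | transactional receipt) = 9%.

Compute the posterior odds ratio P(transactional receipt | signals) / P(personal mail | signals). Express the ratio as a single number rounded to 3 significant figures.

Posterior odds equal prior odds times the likelihood ratio; only the two competing hypotheses matter.
  transactional receipt: 0.36 × 0.45 × 0.35 × 0.09 = 0.005103
  personal mail: 0.64 × 0.11 × 0.45 × 0.93 = 0.029462
Posterior odds = 0.005103 / 0.029462 ≈ 0.173.

0.173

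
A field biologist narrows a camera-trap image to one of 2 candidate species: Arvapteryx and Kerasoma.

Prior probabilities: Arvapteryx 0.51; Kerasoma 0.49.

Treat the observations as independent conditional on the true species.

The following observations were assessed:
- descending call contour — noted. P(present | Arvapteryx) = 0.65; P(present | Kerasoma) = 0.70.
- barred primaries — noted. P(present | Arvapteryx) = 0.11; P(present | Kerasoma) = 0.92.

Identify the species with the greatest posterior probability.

Kerasoma

For each hypothesis, the unnormalized posterior weight is prior × product of the observation likelihoods:
  Arvapteryx: 0.51 × 0.65 × 0.11 = 0.036465
  Kerasoma: 0.49 × 0.70 × 0.92 = 0.31556
The unnormalized weights sum to 0.35203.
P(Arvapteryx | evidence) ≈ 0.036465 / 0.35203 ≈ 0.104
P(Kerasoma | evidence) ≈ 0.31556 / 0.35203 ≈ 0.896
The largest is 0.896, so Kerasoma is most probable.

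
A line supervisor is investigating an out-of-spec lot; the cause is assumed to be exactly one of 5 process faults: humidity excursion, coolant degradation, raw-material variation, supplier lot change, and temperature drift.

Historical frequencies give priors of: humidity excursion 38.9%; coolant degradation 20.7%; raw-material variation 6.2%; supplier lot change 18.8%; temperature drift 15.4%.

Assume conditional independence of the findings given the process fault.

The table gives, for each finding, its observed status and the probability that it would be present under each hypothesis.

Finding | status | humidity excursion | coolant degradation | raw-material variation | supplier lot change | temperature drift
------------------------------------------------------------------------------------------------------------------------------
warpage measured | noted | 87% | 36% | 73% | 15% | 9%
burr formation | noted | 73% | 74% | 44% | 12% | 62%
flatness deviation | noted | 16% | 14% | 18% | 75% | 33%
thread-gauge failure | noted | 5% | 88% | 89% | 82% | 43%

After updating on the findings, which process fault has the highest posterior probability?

coolant degradation

By Bayes' rule with conditional independence, the unnormalized weight for each hypothesis is prior × ∏ likelihoods:
  humidity excursion: 0.389 × 0.87 × 0.73 × 0.16 × 0.05 = 0.0019764
  coolant degradation: 0.207 × 0.36 × 0.74 × 0.14 × 0.88 = 0.0067938
  raw-material variation: 0.062 × 0.73 × 0.44 × 0.18 × 0.89 = 0.0031903
  supplier lot change: 0.188 × 0.15 × 0.12 × 0.75 × 0.82 = 0.0020812
  temperature drift: 0.154 × 0.09 × 0.62 × 0.33 × 0.43 = 0.0012194
Marginal likelihood of the evidence = 0.015261.
P(humidity excursion | evidence) ≈ 0.0019764 / 0.015261 ≈ 0.130
P(coolant degradation | evidence) ≈ 0.0067938 / 0.015261 ≈ 0.445
P(raw-material variation | evidence) ≈ 0.0031903 / 0.015261 ≈ 0.209
P(supplier lot change | evidence) ≈ 0.0020812 / 0.015261 ≈ 0.136
P(temperature drift | evidence) ≈ 0.0012194 / 0.015261 ≈ 0.080
The largest is 0.445, so coolant degradation is most probable.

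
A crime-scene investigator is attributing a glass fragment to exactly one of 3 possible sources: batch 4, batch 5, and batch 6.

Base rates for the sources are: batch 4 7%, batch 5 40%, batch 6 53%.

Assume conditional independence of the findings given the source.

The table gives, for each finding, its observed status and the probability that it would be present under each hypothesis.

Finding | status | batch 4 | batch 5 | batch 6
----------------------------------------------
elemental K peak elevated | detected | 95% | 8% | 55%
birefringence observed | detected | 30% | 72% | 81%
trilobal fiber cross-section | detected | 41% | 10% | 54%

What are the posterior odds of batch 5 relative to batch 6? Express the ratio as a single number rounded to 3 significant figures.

0.0181

The normalizing constant cancels in an odds ratio, so compute prior × likelihood for the two hypotheses only:
  batch 5: 0.40 × 0.08 × 0.72 × 0.10 = 0.002304
  batch 6: 0.53 × 0.55 × 0.81 × 0.54 = 0.1275
Posterior odds = 0.002304 / 0.1275 ≈ 0.0181.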